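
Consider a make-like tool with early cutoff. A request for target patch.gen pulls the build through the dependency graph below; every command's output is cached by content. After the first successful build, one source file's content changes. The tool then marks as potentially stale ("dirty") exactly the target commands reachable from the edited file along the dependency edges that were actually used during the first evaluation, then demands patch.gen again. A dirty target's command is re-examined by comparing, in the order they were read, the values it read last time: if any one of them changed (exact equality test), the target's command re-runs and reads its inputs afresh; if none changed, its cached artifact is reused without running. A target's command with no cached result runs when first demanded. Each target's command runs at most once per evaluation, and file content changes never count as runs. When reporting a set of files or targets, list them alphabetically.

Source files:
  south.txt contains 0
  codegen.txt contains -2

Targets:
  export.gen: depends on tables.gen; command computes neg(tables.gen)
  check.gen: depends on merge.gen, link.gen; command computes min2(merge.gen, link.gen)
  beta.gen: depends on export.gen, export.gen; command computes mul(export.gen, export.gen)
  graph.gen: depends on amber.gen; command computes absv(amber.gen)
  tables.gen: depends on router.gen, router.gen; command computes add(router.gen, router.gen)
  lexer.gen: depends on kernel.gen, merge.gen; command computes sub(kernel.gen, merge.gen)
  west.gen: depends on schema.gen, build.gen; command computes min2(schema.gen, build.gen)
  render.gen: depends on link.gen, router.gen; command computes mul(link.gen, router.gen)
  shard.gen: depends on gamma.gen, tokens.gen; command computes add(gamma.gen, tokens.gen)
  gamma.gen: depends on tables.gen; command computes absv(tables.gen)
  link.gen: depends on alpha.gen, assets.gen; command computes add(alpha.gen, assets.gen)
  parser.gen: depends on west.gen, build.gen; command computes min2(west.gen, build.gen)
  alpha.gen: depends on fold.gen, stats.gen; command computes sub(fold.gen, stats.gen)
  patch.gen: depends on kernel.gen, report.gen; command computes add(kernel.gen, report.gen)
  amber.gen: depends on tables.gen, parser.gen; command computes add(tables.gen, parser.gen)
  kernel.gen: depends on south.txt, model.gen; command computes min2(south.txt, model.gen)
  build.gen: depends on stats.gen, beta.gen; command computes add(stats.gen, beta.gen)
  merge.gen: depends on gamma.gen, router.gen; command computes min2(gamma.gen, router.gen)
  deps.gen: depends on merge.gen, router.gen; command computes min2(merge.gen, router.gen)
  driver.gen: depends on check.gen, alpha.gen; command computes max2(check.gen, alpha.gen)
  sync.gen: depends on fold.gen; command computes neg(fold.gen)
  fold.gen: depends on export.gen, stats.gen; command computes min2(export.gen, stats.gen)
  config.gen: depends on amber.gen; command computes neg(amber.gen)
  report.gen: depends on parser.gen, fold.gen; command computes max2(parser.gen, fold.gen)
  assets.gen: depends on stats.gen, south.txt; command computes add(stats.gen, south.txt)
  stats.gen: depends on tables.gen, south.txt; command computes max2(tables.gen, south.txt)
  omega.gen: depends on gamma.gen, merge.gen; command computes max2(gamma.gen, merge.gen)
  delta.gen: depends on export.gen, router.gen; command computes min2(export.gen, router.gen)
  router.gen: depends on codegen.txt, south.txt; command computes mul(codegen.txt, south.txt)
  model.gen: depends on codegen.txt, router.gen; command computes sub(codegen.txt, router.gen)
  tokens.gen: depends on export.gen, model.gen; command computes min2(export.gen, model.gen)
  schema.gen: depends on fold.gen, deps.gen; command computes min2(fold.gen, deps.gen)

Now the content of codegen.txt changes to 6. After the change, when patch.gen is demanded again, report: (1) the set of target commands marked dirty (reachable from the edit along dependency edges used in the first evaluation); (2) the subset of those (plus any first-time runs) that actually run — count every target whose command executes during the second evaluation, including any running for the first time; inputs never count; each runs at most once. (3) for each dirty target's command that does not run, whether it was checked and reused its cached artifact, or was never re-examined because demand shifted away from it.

The edit dirties: beta.gen, build.gen, deps.gen, export.gen, fold.gen, gamma.gen, kernel.gen, merge.gen, model.gen, parser.gen, patch.gen, report.gen, router.gen, schema.gen, stats.gen, tables.gen, west.gen.
4 target commands run: kernel.gen, model.gen, patch.gen, router.gen.
Cache hits after checking: beta.gen, build.gen, deps.gen, export.gen, fold.gen, gamma.gen, merge.gen, parser.gen, report.gen, schema.gen, stats.gen, tables.gen, west.gen.
Note where the cutoff bites: tables.gen is checked, finds nothing changed, and keeps its cache.

First demand of the output computes:
  router.gen = mul(-2, 0) = 0
  model.gen = sub(-2, 0) = -2
  kernel.gen = min2(0, -2) = -2
  tables.gen = add(0, 0) = 0
  export.gen = neg(0) = 0
  beta.gen = mul(0, 0) = 0
  gamma.gen = absv(0) = 0
  merge.gen = min2(0, 0) = 0
  deps.gen = min2(0, 0) = 0
  stats.gen = max2(0, 0) = 0
  build.gen = add(0, 0) = 0
  fold.gen = min2(0, 0) = 0
  schema.gen = min2(0, 0) = 0
  west.gen = min2(0, 0) = 0
  parser.gen = min2(0, 0) = 0
  report.gen = max2(0, 0) = 0
  patch.gen = add(-2, 0) = -2

After the edit, cleaning proceeds:
  router.gen: a read changed (codegen.txt -2->6) — executes, giving 0 — identical to its old value.
  model.gen: a read changed (codegen.txt -2->6) — executes, giving 6.
  kernel.gen: a read changed (model.gen -2->6) — executes, giving 0.
  tables.gen: dirty, but its reads are unchanged (router.gen unchanged, router.gen unchanged); cached 0 stands.
  export.gen: dirty, but its reads are unchanged (tables.gen unchanged); cached 0 stands.
  beta.gen: dirty, but its reads are unchanged (export.gen unchanged, export.gen unchanged); cached 0 stands.
  gamma.gen: dirty, but its reads are unchanged (tables.gen unchanged); cached 0 stands.
  merge.gen: dirty, but its reads are unchanged (gamma.gen unchanged, router.gen unchanged); cached 0 stands.
  deps.gen: dirty, but its reads are unchanged (merge.gen unchanged, router.gen unchanged); cached 0 stands.
  stats.gen: dirty, but its reads are unchanged (tables.gen unchanged, south.txt unchanged); cached 0 stands.
  build.gen: dirty, but its reads are unchanged (stats.gen unchanged, beta.gen unchanged); cached 0 stands.
  fold.gen: dirty, but its reads are unchanged (export.gen unchanged, stats.gen unchanged); cached 0 stands.
  schema.gen: dirty, but its reads are unchanged (fold.gen unchanged, deps.gen unchanged); cached 0 stands.
  west.gen: dirty, but its reads are unchanged (schema.gen unchanged, build.gen unchanged); cached 0 stands.
  parser.gen: dirty, but its reads are unchanged (west.gen unchanged, build.gen unchanged); cached 0 stands.
  report.gen: dirty, but its reads are unchanged (parser.gen unchanged, fold.gen unchanged); cached 0 stands.
  patch.gen: a read changed (kernel.gen -2->0) — executes, giving 0.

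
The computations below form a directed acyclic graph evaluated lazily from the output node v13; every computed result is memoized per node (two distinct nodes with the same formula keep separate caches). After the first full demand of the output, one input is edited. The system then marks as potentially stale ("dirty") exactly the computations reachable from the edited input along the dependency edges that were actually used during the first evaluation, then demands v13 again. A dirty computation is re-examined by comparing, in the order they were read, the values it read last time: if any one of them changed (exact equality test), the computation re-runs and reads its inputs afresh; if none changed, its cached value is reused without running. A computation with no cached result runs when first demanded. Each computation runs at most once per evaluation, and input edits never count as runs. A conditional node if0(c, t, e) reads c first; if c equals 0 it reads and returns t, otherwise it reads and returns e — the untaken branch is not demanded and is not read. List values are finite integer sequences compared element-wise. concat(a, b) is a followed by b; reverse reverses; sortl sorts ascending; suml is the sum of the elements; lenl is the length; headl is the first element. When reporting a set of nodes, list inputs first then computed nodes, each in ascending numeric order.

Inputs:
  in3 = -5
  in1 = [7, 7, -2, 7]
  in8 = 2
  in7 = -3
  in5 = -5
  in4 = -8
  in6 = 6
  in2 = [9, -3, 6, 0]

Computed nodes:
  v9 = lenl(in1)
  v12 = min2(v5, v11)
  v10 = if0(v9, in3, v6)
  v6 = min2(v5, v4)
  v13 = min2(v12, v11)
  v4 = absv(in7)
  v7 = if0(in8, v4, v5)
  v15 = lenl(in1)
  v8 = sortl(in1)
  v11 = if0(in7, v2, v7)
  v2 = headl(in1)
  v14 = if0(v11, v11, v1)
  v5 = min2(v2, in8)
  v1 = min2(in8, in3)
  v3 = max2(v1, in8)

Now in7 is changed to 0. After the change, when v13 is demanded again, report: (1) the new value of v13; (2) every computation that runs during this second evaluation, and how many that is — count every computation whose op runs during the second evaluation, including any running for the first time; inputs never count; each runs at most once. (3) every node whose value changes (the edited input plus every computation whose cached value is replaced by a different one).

Demanding v13 again yields 2.
3 computations run: v11, v12, v13.
The nodes whose values change: in7, v11.

First demand of the output computes:
  v2 = headl([7, 7, -2, 7]) = 7
  v5 = min2(7, 2) = 2
  v7 = if0(in8=2 -> else branch v5) = 2
  v11 = if0(in7=-3 -> else branch v7) = 2
  v12 = min2(2, 2) = 2
  v13 = min2(2, 2) = 2

After the edit, cleaning proceeds:
  v11: a read changed (in7 -3->0) — executes, giving 7.
  v12: a read changed (v11 2->7) — executes, giving 2 — identical to its old value.
  v13: a read changed (v11 2->7) — executes, giving 2 — identical to its old value.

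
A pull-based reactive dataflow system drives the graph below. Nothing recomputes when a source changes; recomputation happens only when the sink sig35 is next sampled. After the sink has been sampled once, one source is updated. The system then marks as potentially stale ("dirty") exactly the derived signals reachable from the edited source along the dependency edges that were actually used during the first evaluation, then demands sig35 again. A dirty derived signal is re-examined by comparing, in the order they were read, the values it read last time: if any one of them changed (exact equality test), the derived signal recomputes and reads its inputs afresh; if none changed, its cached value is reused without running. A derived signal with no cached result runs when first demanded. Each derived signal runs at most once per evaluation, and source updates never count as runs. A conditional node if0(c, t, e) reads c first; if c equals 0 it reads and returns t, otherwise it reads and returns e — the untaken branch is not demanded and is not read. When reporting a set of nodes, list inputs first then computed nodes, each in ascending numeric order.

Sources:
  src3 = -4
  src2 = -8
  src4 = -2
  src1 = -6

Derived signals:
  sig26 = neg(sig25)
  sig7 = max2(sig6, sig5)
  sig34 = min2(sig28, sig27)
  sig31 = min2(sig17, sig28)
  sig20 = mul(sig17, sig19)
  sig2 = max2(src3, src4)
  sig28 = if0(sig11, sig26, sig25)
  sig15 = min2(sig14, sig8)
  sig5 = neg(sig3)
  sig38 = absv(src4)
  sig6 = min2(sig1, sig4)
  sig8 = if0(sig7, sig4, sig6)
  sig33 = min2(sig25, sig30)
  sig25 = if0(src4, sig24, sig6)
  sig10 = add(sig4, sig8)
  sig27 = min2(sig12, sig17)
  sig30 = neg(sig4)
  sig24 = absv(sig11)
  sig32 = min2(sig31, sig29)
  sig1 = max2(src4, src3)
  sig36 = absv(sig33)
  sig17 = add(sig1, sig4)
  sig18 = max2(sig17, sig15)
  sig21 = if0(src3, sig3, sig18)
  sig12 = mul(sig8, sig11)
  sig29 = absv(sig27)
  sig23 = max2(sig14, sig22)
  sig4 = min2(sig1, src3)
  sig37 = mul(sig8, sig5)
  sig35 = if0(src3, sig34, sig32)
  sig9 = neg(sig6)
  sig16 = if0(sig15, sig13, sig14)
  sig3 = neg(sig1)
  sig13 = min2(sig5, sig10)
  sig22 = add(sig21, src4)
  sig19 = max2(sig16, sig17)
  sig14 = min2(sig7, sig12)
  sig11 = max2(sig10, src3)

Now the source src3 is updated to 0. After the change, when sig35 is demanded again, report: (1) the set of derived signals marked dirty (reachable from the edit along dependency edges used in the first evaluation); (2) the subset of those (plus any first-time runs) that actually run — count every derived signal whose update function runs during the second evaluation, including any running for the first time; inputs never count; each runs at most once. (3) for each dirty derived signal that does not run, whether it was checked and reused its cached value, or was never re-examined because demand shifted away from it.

Marked dirty: sig1, sig3, sig4, sig5, sig6, sig7, sig8, sig10, sig11, sig12, sig17, sig25, sig27, sig28, sig29, sig31, sig32, sig35.
Derived signals that run: sig1, sig3, sig4, sig5, sig6, sig7, sig8, sig10, sig11, sig12, sig17, sig25, sig26, sig27, sig28, sig34, sig35 — 17 in total.
Never re-examined (demand shifted away): sig29, sig31, sig32.
Key observation: a condition flipped, so demand moved to the other branch — sig29, sig31, sig32 are never re-examined.

First evaluation (everything demanded from the output):
  sig1 = max2(-2, -4) = -2
  sig3 = neg(-2) = 2
  sig4 = min2(-2, -4) = -4
  sig5 = neg(2) = -2
  sig6 = min2(-2, -4) = -4
  sig7 = max2(-4, -2) = -2
  sig8 = if0(sig7=-2 -> else branch sig6) = -4
  sig10 = add(-4, -4) = -8
  sig11 = max2(-8, -4) = -4
  sig12 = mul(-4, -4) = 16
  sig17 = add(-2, -4) = -6
  sig25 = if0(src4=-2 -> else branch sig6) = -4
  sig27 = min2(16, -6) = -6
  sig28 = if0(sig11=-4 -> else branch sig25) = -4
  sig29 = absv(-6) = 6
  sig31 = min2(-6, -4) = -6
  sig32 = min2(-6, 6) = -6
  sig35 = if0(src3=-4 -> else branch sig32) = -6

Propagation after the edit:
  sig1: runs — src3 -4->0; result 0.
  sig3: runs — sig1 -2->0; result 0.
  sig4: runs — sig1 -2->0; src3 -4->0; result 0.
  sig5: runs — sig3 2->0; result 0.
  sig6: runs — sig1 -2->0; sig4 -4->0; result 0.
  sig7: runs — sig6 -4->0; sig5 -2->0; result 0.
  sig8: runs — sig7 -2->0; sig6 -4->0; result 0.
  sig10: runs — sig4 -4->0; sig8 -4->0; result 0.
  sig11: runs — sig10 -8->0; src3 -4->0; result 0.
  sig12: runs — sig8 -4->0; sig11 -4->0; result 0.
  sig17: runs — sig1 -2->0; sig4 -4->0; result 0.
  sig25: runs — sig6 -4->0; result 0.
  sig26: demanded for the first time — runs, produces 0.
  sig27: runs — sig12 16->0; sig17 -6->0; result 0.
  sig28: runs — sig11 -4->0; sig25 -4->0; result 0.
  sig29: marked dirty but never re-examined — demand shifted away from it.
  sig31: marked dirty but never re-examined — demand shifted away from it.
  sig32: marked dirty but never re-examined — demand shifted away from it.
  sig34: demanded for the first time — runs, produces 0.
  sig35: runs — src3 -4->0; result 0.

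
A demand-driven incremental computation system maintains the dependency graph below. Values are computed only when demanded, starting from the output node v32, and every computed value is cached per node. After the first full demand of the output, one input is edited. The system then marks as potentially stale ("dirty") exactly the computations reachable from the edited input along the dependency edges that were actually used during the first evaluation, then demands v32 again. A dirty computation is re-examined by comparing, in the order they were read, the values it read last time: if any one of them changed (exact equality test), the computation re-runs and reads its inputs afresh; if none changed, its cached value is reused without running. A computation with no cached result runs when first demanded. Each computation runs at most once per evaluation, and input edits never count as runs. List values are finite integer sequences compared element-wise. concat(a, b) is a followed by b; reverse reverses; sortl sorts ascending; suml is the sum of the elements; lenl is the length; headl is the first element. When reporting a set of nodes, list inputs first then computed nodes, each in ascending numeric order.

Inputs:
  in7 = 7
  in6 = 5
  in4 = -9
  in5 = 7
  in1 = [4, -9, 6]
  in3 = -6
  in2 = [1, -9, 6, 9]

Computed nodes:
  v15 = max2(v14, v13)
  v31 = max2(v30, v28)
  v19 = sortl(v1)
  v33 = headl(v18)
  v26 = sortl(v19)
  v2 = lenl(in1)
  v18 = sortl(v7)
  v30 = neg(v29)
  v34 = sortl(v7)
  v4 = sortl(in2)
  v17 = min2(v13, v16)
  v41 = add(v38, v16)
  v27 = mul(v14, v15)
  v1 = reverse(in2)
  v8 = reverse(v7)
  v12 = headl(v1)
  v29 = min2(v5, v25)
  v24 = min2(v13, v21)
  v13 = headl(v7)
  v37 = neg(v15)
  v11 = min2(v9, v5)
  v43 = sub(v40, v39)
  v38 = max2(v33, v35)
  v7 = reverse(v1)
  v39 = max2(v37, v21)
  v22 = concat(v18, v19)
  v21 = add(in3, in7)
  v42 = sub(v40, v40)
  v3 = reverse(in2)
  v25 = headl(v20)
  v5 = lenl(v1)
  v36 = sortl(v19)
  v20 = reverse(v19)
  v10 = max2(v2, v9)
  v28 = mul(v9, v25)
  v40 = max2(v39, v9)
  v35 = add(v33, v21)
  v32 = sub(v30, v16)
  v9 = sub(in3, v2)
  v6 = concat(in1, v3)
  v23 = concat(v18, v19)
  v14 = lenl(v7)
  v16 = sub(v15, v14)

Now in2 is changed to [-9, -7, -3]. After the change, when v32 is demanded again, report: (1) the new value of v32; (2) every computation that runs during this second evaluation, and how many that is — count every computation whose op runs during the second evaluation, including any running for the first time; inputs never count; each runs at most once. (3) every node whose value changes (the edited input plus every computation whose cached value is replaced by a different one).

First evaluation (everything demanded from the output):
  v1 = reverse([1, -9, 6, 9]) = [9, 6, -9, 1]
  v5 = lenl([9, 6, -9, 1]) = 4
  v7 = reverse([9, 6, -9, 1]) = [1, -9, 6, 9]
  v13 = headl([1, -9, 6, 9]) = 1
  v14 = lenl([1, -9, 6, 9]) = 4
  v15 = max2(4, 1) = 4
  v16 = sub(4, 4) = 0
  v19 = sortl([9, 6, -9, 1]) = [-9, 1, 6, 9]
  v20 = reverse([-9, 1, 6, 9]) = [9, 6, 1, -9]
  v25 = headl([9, 6, 1, -9]) = 9
  v29 = min2(4, 9) = 4
  v30 = neg(4) = -4
  v32 = sub(-4, 0) = -4

Propagation after the edit:
  v1: runs — in2 [1, -9, 6, 9]->[-9, -7, -3]; result [-3, -7, -9].
  v5: runs — v1 [9, 6, -9, 1]->[-3, -7, -9]; result 3.
  v7: runs — v1 [9, 6, -9, 1]->[-3, -7, -9]; result [-9, -7, -3].
  v13: runs — v7 [1, -9, 6, 9]->[-9, -7, -3]; result -9.
  v14: runs — v7 [1, -9, 6, 9]->[-9, -7, -3]; result 3.
  v15: runs — v14 4->3; v13 1->-9; result 3.
  v16: runs — v15 4->3; v14 4->3; result 0 (same value as before).
  v19: runs — v1 [9, 6, -9, 1]->[-3, -7, -9]; result [-9, -7, -3].
  v20: runs — v19 [-9, 1, 6, 9]->[-9, -7, -3]; result [-3, -7, -9].
  v25: runs — v20 [9, 6, 1, -9]->[-3, -7, -9]; result -3.
  v29: runs — v5 4->3; v25 9->-3; result -3.
  v30: runs — v29 4->-3; result 3.
  v32: runs — v30 -4->3; result 3.

New value of v32: 3.
Computations that run: v1, v5, v7, v13, v14, v15, v16, v19, v20, v25, v29, v30, v32 — 13 in total.
Values that change: in2, v1, v5, v7, v13, v14, v15, v19, v20, v25, v29, v30, v32.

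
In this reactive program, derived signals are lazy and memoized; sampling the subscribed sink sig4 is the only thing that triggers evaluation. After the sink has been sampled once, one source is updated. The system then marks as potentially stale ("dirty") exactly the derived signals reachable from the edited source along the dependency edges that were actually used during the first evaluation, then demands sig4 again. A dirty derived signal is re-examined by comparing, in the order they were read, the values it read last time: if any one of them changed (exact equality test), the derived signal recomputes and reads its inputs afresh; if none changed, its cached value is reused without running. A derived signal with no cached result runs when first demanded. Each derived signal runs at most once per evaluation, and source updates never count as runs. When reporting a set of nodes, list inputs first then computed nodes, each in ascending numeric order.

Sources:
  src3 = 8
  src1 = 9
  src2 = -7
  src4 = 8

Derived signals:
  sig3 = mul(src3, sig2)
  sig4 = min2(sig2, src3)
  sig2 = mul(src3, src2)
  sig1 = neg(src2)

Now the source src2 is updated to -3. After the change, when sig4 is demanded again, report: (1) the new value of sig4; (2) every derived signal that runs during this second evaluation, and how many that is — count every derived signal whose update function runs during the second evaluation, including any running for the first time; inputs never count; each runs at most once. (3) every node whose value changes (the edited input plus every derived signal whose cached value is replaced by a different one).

First demand of the output computes:
  sig2 = mul(8, -7) = -56
  sig4 = min2(-56, 8) = -56

After the edit, cleaning proceeds:
  sig2: a read changed (src2 -7->-3) — executes, giving -24.
  sig4: a read changed (sig2 -56->-24) — executes, giving -24.

Demanding sig4 again yields -24.
2 derived signals run: sig2, sig4.
The nodes whose values change: src2, sig2, sig4.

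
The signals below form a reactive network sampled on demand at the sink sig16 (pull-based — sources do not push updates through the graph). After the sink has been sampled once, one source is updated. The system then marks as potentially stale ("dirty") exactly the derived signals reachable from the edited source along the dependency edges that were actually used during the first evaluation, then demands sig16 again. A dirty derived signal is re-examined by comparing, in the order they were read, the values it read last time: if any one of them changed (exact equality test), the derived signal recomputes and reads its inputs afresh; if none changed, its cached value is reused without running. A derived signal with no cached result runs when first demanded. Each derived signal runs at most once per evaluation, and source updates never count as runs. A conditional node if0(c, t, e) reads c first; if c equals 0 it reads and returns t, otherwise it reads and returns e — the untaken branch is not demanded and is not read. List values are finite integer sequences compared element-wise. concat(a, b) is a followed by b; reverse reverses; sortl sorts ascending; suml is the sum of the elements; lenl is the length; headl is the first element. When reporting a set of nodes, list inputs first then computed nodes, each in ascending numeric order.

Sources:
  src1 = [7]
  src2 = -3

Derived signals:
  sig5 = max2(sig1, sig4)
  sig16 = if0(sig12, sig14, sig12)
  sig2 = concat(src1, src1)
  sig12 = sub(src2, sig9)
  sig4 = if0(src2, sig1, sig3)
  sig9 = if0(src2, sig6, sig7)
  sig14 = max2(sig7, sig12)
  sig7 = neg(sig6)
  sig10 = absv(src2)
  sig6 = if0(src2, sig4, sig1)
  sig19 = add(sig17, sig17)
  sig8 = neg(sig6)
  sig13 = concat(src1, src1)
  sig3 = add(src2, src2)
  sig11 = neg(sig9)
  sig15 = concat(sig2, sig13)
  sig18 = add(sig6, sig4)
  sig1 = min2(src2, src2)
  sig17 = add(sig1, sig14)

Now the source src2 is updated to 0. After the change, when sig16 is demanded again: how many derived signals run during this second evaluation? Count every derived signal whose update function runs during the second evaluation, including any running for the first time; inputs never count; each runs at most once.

Initial pass — values computed on the first demand:
  sig1 = min2(-3, -3) = -3
  sig6 = if0(src2=-3 -> else branch sig1) = -3
  sig7 = neg(-3) = 3
  sig9 = if0(src2=-3 -> else branch sig7) = 3
  sig12 = sub(-3, 3) = -6
  sig16 = if0(sig12=-6 -> else branch sig12) = -6

Second demand — change propagation:
  sig1: re-runs because src2 -3->0; src2 -3->0; new result 0.
  sig4: newly demanded (no cache) — executes and yields 0.
  sig6: re-runs because src2 -3->0; sig1 -3->0; new result 0.
  sig7: re-runs because sig6 -3->0; new result 0.
  sig9: re-runs because src2 -3->0; sig7 3->0; new result 0.
  sig12: re-runs because src2 -3->0; sig9 3->0; new result 0.
  sig14: newly demanded (no cache) — executes and yields 0.
  sig16: re-runs because sig12 -6->0; sig12 -6->0; new result 0.

The important point: the flipped condition pulls in fresh nodes; sig4, sig14 run for the first time.

Run set: sig1, sig4, sig6, sig7, sig9, sig12, sig14, sig16 (8 run).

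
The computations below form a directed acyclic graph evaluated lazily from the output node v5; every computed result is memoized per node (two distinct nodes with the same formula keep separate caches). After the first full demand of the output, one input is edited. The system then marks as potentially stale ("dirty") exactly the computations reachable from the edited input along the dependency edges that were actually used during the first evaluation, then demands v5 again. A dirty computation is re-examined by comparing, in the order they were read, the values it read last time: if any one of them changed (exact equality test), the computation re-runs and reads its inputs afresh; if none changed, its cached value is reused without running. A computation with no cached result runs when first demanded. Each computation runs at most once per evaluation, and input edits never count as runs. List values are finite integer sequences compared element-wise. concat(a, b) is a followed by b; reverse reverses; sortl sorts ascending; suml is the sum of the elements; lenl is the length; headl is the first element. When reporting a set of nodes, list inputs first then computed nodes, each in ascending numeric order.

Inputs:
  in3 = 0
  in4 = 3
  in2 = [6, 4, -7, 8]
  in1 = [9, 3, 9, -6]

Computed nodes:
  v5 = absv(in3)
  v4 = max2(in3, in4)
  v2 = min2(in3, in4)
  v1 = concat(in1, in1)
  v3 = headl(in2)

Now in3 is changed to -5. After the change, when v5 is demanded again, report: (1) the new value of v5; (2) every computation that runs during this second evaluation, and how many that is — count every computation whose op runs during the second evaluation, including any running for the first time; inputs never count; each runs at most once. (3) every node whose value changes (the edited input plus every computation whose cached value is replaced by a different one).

First demand of the output computes:
  v5 = absv(0) = 0

After the edit, cleaning proceeds:
  v5: a read changed (in3 0->-5) — executes, giving 5.

Demanding v5 again yields 5.
1 computations run: v5.
The nodes whose values change: in3, v5.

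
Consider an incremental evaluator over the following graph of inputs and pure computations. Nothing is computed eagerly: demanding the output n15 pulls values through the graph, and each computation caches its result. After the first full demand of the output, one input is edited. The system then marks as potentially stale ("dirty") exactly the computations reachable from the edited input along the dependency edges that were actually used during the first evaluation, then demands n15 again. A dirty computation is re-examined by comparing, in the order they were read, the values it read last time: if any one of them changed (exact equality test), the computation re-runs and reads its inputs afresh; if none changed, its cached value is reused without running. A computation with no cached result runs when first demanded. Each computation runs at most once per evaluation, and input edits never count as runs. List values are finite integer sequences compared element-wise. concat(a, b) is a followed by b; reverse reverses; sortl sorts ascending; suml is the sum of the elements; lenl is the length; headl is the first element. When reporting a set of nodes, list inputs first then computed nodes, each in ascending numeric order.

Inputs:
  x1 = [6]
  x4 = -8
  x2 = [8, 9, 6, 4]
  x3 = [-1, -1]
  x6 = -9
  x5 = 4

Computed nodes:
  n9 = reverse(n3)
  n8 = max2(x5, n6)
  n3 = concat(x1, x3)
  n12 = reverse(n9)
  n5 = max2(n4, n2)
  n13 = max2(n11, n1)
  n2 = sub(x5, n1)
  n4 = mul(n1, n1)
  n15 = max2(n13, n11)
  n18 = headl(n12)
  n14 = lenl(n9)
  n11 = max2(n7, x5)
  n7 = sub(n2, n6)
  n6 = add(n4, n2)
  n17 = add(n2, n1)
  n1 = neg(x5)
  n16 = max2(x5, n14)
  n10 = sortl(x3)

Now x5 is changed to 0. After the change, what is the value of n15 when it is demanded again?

Initial pass — values computed on the first demand:
  n1 = neg(4) = -4
  n2 = sub(4, -4) = 8
  n4 = mul(-4, -4) = 16
  n6 = add(16, 8) = 24
  n7 = sub(8, 24) = -16
  n11 = max2(-16, 4) = 4
  n13 = max2(4, -4) = 4
  n15 = max2(4, 4) = 4

Second demand — change propagation:
  n1: re-runs because x5 4->0; new result 0.
  n2: re-runs because x5 4->0; n1 -4->0; new result 0.
  n4: re-runs because n1 -4->0; n1 -4->0; new result 0.
  n6: re-runs because n4 16->0; n2 8->0; new result 0.
  n7: re-runs because n2 8->0; n6 24->0; new result 0.
  n11: re-runs because n7 -16->0; x5 4->0; new result 0.
  n13: re-runs because n11 4->0; n1 -4->0; new result 0.
  n15: re-runs because n13 4->0; n11 4->0; new result 0.

n15 now evaluates to 0.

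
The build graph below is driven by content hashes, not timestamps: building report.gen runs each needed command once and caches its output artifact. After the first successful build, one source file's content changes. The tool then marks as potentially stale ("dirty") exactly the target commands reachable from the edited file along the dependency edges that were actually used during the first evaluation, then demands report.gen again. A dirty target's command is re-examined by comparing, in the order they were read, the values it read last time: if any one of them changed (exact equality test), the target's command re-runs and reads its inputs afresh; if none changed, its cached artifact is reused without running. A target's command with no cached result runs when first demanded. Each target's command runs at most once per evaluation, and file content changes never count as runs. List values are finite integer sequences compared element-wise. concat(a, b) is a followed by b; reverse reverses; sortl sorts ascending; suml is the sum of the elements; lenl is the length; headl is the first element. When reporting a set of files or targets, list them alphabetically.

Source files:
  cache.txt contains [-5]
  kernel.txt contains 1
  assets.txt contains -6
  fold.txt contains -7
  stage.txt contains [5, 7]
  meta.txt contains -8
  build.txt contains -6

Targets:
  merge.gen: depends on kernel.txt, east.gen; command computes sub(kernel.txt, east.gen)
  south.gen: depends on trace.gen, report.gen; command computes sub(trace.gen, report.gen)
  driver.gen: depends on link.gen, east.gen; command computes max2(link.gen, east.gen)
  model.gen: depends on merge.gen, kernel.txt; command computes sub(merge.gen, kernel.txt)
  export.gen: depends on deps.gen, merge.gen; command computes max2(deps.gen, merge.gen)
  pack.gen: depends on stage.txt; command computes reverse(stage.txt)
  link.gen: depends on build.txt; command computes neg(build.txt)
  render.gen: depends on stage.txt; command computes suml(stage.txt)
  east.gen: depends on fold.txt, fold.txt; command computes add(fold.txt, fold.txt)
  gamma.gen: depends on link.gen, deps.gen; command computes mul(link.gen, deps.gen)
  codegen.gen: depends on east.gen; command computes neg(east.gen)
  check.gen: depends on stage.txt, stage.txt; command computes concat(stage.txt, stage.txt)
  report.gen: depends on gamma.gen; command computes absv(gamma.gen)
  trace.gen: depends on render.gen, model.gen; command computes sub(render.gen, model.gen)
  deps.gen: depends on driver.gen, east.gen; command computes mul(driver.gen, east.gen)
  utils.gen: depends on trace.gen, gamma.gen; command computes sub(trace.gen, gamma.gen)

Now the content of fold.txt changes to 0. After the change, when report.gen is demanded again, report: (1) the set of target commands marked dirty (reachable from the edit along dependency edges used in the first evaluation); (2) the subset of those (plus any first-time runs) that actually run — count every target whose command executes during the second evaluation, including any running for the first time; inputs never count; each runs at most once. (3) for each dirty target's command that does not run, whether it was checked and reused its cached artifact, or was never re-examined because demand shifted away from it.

Initial pass — values computed on the first demand:
  east.gen = add(-7, -7) = -14
  link.gen = neg(-6) = 6
  driver.gen = max2(6, -14) = 6
  deps.gen = mul(6, -14) = -84
  gamma.gen = mul(6, -84) = -504
  report.gen = absv(-504) = 504

Second demand — change propagation:
  east.gen: re-runs because fold.txt -7->0; fold.txt -7->0; new result 0.
  driver.gen: re-runs because east.gen -14->0; new result 6 (unchanged).
  deps.gen: re-runs because east.gen -14->0; new result 0.
  gamma.gen: re-runs because deps.gen -84->0; new result 0.
  report.gen: re-runs because gamma.gen -504->0; new result 0.

Dirty set: deps.gen, driver.gen, east.gen, gamma.gen, report.gen.
Run set: deps.gen, driver.gen, east.gen, gamma.gen, report.gen (5 run).
All dirty target commands ended up running.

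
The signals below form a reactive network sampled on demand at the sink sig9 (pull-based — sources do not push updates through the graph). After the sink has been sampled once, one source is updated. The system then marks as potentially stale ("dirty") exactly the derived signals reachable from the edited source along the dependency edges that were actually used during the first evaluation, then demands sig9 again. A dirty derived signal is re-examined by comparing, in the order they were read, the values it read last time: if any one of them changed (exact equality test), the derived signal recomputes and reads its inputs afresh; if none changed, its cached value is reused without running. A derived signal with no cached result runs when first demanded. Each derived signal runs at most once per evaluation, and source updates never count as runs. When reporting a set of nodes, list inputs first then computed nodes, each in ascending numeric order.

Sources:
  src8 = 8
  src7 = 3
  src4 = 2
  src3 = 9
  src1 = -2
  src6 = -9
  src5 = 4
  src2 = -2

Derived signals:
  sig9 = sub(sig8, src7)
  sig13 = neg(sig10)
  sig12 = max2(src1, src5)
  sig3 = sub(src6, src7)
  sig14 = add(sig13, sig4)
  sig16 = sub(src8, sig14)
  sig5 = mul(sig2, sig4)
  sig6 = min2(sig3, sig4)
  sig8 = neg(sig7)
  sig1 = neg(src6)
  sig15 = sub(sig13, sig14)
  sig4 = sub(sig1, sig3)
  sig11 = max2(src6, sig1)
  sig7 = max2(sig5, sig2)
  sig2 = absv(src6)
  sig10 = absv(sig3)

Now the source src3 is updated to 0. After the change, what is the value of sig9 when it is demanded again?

sig9 now evaluates to -192.
The important point: nothing the output needs ever reads src3, so the edit is invisible to it.

Initial pass — values computed on the first demand:
  sig1 = neg(-9) = 9
  sig2 = absv(-9) = 9
  sig3 = sub(-9, 3) = -12
  sig4 = sub(9, -12) = 21
  sig5 = mul(9, 21) = 189
  sig7 = max2(189, 9) = 189
  sig8 = neg(189) = -189
  sig9 = sub(-189, 3) = -192

Second demand — change propagation:
  no demanded computation ever read src3, so the edit dirties nothing and nothing runs.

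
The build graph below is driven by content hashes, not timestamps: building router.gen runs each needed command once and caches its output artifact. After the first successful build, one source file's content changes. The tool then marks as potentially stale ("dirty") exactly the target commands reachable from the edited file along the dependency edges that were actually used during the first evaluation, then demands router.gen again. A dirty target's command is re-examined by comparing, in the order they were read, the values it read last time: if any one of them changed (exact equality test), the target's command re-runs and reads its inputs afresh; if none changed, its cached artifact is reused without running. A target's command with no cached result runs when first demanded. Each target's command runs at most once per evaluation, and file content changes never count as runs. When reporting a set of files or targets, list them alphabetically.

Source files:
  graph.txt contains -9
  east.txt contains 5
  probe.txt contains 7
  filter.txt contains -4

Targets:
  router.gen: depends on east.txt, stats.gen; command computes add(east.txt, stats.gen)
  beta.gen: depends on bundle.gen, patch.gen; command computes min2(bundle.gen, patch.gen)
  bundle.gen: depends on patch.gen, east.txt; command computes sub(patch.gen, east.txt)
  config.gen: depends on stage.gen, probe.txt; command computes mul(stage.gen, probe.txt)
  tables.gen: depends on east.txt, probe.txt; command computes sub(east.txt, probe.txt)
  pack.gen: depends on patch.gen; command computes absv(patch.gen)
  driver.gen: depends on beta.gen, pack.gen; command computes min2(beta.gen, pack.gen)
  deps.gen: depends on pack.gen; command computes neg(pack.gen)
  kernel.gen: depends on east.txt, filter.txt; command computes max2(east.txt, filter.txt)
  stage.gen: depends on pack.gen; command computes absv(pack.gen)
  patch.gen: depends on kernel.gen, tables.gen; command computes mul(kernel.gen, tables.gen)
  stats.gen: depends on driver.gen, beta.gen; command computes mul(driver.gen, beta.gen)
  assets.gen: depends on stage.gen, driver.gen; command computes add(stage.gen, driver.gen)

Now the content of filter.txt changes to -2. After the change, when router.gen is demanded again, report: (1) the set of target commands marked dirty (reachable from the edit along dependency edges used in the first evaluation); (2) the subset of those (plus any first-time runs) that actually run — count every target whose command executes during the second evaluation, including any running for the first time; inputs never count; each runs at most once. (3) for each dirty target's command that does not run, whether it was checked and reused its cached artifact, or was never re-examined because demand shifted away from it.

Initial pass — values computed on the first demand:
  kernel.gen = max2(5, -4) = 5
  tables.gen = sub(5, 7) = -2
  patch.gen = mul(5, -2) = -10
  bundle.gen = sub(-10, 5) = -15
  beta.gen = min2(-15, -10) = -15
  pack.gen = absv(-10) = 10
  driver.gen = min2(-15, 10) = -15
  stats.gen = mul(-15, -15) = 225
  router.gen = add(5, 225) = 230

Second demand — change propagation:
  kernel.gen: re-runs because filter.txt -4->-2; new result 5 (unchanged).
  patch.gen: re-examined; everything it read last time is the same (kernel.gen unchanged, tables.gen unchanged) — cache -10 kept, no run.
  bundle.gen: re-examined; everything it read last time is the same (patch.gen unchanged, east.txt unchanged) — cache -15 kept, no run.
  beta.gen: re-examined; everything it read last time is the same (bundle.gen unchanged, patch.gen unchanged) — cache -15 kept, no run.
  pack.gen: re-examined; everything it read last time is the same (patch.gen unchanged) — cache 10 kept, no run.
  driver.gen: re-examined; everything it read last time is the same (beta.gen unchanged, pack.gen unchanged) — cache -15 kept, no run.
  stats.gen: re-examined; everything it read last time is the same (driver.gen unchanged, beta.gen unchanged) — cache 225 kept, no run.
  router.gen: re-examined; everything it read last time is the same (east.txt unchanged, stats.gen unchanged) — cache 230 kept, no run.

The important point: kernel.gen recomputes to an identical value, and the output ends up unchanged.

Dirty set: beta.gen, bundle.gen, driver.gen, kernel.gen, pack.gen, patch.gen, router.gen, stats.gen.
Run set: kernel.gen (1 run).
Re-examined without running (cache reused): beta.gen, bundle.gen, driver.gen, pack.gen, patch.gen, router.gen, stats.gen.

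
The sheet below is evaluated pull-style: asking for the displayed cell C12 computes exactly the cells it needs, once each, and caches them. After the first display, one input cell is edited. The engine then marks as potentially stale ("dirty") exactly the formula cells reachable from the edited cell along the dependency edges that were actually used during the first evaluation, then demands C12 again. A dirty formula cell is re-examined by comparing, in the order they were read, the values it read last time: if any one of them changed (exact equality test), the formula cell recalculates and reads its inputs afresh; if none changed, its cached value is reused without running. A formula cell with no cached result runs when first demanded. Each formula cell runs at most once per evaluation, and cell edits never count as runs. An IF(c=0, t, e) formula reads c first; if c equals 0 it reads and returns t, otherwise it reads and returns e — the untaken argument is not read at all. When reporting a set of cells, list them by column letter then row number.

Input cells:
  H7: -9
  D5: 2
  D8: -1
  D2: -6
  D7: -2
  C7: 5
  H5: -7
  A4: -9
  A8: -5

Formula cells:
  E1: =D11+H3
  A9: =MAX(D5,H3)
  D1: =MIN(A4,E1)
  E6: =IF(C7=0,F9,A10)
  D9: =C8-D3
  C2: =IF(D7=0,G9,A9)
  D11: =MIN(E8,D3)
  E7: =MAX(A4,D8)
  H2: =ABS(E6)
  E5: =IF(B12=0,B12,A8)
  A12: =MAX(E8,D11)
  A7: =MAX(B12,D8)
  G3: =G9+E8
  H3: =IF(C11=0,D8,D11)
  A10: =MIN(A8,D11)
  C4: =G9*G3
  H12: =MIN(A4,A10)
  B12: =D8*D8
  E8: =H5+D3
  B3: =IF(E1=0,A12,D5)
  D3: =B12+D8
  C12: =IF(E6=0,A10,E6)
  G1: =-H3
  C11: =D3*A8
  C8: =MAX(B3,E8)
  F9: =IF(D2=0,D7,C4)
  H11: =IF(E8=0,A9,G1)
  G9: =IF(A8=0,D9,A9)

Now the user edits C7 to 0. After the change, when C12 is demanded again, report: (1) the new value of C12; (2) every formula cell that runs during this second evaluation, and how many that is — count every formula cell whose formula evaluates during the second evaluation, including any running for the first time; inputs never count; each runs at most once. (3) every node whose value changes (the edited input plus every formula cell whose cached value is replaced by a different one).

First demand of the output computes:
  B12 = -1 * -1 = 1
  D3 = 1 + -1 = 0
  E8 = -7 + 0 = -7
  D11 = MIN(-7, 0) = -7
  A10 = MIN(-5, -7) = -7
  E6 = IF(C7=0: C7=5 -> else branch A10) = -7
  C12 = IF(E6=0: E6=-7 -> else branch E6) = -7

After the edit, cleaning proceeds:
  C11: had never run; runs now, result 0.
  H3: had never run; runs now, result -1.
  A9: had never run; runs now, result 2.
  G9: had never run; runs now, result 2.
  G3: had never run; runs now, result -5.
  C4: had never run; runs now, result -10.
  F9: had never run; runs now, result -10.
  E6: a read changed (C7 5->0) — executes, giving -10.
  C12: a read changed (E6 -7->-10; E6 -7->-10) — executes, giving -10.

Note the branch switch — A9, C4, C11, F9, G3, G9, H3 had no cache and run now for the first time.

Demanding C12 again yields -10.
9 formula cells run: A9, C4, C11, C12, E6, F9, G3, G9, H3.
The nodes whose values change: C7, C12, E6.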